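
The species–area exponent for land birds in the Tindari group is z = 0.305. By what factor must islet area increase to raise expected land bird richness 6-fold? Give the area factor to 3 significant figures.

356

(A₂/A₁)^0.305 = 6, so A₂/A₁ = 6^(1/0.305) = 6^3.279
ln(A₂/A₁) = ln 6 / 0.305 = 1.7918 / 0.305 = 5.8746
A₂/A₁ = e^5.8746 ≈ 355.9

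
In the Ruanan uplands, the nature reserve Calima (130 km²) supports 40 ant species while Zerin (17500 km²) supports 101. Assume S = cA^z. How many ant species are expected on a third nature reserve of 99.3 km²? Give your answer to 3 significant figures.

z = ln(101/40) / ln(17500/130) = 0.9262 / 4.9024 = 0.1889
c = 40 / 130^0.1889 = 40 / 2.508 = 15.95
S₃ = 15.95 × 99.3^0.1889 = 15.95 × 2.384 ≈ 38.02

38.0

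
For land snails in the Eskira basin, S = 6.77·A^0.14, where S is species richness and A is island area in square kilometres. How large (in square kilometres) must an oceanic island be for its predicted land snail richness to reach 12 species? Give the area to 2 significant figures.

60 square kilometres

12 = 6.77 × A^0.14  ⇒  A^0.14 = 12/6.77 = 1.773
ln A = ln(1.773) / 0.14 = 0.5724 / 0.14 = 4.0886
A = e^4.0886 ≈ 59.66 square kilometres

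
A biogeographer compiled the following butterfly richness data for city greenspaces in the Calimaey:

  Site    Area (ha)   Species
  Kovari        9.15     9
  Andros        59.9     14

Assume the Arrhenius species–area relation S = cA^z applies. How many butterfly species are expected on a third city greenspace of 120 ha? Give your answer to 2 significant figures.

16

z = ln(14/9) / ln(59.9/9.15) = 0.4418 / 1.8789 = 0.2352
c = 9 / 9.15^0.2352 = 9 / 1.683 = 5.348
S₃ = 5.348 × 120^0.2352 = 5.348 × 3.083 ≈ 16.48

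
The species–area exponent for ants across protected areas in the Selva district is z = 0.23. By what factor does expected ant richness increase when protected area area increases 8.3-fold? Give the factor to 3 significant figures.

1.63

S₂/S₁ = (A₂/A₁)^z = 8.3^0.23
ln(S₂/S₁) = 0.23 × ln 8.3 = 0.23 × 2.1163 = 0.4867
S₂/S₁ = e^0.4867 ≈ 1.627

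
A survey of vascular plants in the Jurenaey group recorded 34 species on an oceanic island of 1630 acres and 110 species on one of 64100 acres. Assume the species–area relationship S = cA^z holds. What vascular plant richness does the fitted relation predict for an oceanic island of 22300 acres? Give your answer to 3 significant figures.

z = ln(110/34) / ln(64100/1630) = 1.1741 / 3.6719 = 0.3198
c = 34 / 1630^0.3198 = 34 / 10.64 = 3.194
S₃ = 3.194 × 22300^0.3198 = 3.194 × 24.57 ≈ 78.48

78.5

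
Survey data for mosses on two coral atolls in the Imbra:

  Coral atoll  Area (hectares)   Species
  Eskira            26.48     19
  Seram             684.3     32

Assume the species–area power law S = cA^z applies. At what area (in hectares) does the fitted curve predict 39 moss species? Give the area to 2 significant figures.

z = ln(32/19) / ln(684.3/26.48) = 0.5213 / 3.2520 = 0.1603
c = 19 / 26.48^0.1603 = 19 / 1.691 = 11.24
A = (39/11.24)^(1/0.1603) ⇒ ln A = ln(3.471)/0.1603 = 7.7625
A = e^7.7625 ≈ 2351 hectares

2400 hectares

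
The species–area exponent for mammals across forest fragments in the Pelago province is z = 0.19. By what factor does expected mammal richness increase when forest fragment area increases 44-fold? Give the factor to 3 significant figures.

S₂/S₁ = (A₂/A₁)^z = 44^0.19
ln(S₂/S₁) = 0.19 × ln 44 = 0.19 × 3.7842 = 0.7190
S₂/S₁ = e^0.7190 ≈ 2.052

2.05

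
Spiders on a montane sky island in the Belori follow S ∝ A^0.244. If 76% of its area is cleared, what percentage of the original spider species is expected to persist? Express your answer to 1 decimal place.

70.6%

S_new/S_old = (A_new/A_old)^z = 0.24^0.244
= exp(0.244 × ln 0.24) = exp(0.244 × -1.4271) = exp(-0.3482) ≈ 0.7059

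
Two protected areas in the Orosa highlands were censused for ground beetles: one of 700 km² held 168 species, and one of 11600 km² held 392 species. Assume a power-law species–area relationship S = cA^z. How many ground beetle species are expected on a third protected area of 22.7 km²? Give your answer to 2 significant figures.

60

z = ln(392/168) / ln(11600/700) = 0.8473 / 2.8077 = 0.3018
c = 168 / 700^0.3018 = 168 / 7.221 = 23.27
S₃ = 23.27 × 22.7^0.3018 = 23.27 × 2.566 ≈ 59.7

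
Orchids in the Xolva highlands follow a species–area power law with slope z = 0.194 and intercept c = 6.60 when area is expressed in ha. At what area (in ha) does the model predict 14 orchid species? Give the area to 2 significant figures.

14 = 6.6 × A^0.194  ⇒  A^0.194 = 14/6.6 = 2.121
ln A = ln(2.121) / 0.194 = 0.7520 / 0.194 = 3.8762
A = e^3.8762 ≈ 48.24 ha

48 ha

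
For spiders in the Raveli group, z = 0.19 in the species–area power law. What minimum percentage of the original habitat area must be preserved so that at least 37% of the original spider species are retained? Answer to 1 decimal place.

0.5%

Need (A_new/A_old)^0.19 = 0.37, so A_new/A_old = 0.37^(1/0.19) = 0.37^5.263
ln(A_new/A_old) = ln 0.37 / 0.19 = -0.9943 / 0.19 = -5.2329
A_new/A_old = e^-5.2329 ≈ 0.005338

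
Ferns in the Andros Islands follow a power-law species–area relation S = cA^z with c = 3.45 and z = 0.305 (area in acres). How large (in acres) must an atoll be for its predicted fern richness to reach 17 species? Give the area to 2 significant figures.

190 acres

17 = 3.45 × A^0.305  ⇒  A^0.305 = 17/3.45 = 4.928
ln A = ln(4.928) / 0.305 = 1.5948 / 0.305 = 5.2290
A = e^5.2290 ≈ 186.6 acres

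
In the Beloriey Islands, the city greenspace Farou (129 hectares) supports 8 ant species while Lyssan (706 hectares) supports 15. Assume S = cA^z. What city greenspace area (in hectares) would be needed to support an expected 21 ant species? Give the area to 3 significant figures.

z = ln(15/8) / ln(706/129) = 0.6286 / 1.6998 = 0.3698
c = 8 / 129^0.3698 = 8 / 6.033 = 1.326
A = (21/1.326)^(1/0.3698) ⇒ ln A = ln(15.84)/0.3698 = 7.4695
A = e^7.4695 ≈ 1754 hectares

1750 hectares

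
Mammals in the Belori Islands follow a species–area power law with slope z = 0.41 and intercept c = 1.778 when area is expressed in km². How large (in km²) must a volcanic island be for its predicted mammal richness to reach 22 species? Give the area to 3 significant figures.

462 km²

22 = 1.778 × A^0.41  ⇒  A^0.41 = 22/1.778 = 12.37
ln A = ln(12.37) / 0.41 = 2.5156 / 0.41 = 6.1355
A = e^6.1355 ≈ 462 km²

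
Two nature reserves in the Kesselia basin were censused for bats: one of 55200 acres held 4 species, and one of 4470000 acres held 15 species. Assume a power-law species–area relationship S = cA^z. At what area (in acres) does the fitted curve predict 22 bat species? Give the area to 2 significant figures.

z = ln(15/4) / ln(4470000/55200) = 1.3218 / 4.3942 = 0.3008
c = 4 / 55200^0.3008 = 4 / 26.69 = 0.1499
A = (22/0.1499)^(1/0.3008) ⇒ ln A = ln(146.8)/0.3008 = 16.5862
A = e^16.5862 ≈ 15968965 acres

16000000 acres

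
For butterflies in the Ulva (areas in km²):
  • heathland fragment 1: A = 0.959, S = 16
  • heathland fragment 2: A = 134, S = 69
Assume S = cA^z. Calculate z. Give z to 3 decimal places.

0.296

Taking logs: ln S = ln c + z ln A, so z = (ln S₂ − ln S₁)/(ln A₂ − ln A₁).
z = ln(69/16) / ln(134/0.959) = ln(4.312) / ln(139.7) = 1.4615 / 4.9397 = 0.2959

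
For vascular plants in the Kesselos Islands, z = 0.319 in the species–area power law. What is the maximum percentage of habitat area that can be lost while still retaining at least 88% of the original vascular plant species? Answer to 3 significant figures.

33.0%

Need (A_new/A_old)^0.319 = 0.88, so A_new/A_old = 0.88^(1/0.319) = 0.88^3.135
ln(A_new/A_old) = ln 0.88 / 0.319 = -0.1278 / 0.319 = -0.4007
A_new/A_old = e^-0.4007 ≈ 0.6698
Fraction that can be lost = 1 − 0.6698 = 0.3302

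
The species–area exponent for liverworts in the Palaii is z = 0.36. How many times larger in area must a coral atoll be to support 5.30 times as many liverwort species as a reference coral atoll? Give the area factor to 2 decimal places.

(A₂/A₁)^0.36 = 5.3, so A₂/A₁ = 5.3^(1/0.36) = 5.3^2.778
ln(A₂/A₁) = ln 5.3 / 0.36 = 1.6677 / 0.36 = 4.6325
A₂/A₁ = e^4.6325 ≈ 102.8

102.77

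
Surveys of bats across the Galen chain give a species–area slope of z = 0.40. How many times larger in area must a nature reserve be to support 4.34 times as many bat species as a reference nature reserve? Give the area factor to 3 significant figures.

39.2

(A₂/A₁)^0.4 = 4.34, so A₂/A₁ = 4.34^(1/0.4) = 4.34^2.5
ln(A₂/A₁) = ln 4.34 / 0.4 = 1.4679 / 0.4 = 3.6697
A₂/A₁ = e^3.6697 ≈ 39.24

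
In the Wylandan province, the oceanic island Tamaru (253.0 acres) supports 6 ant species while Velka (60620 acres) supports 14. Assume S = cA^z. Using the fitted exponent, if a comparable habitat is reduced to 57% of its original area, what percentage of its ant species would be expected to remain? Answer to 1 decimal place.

z = ln(14/6) / ln(60620/253) = 0.8473 / 5.4790 = 0.1546
S_new/S_old = (A_new/A_old)^z = 0.57^0.1546 = exp(0.1546 × -0.5621) = 0.9167

91.7%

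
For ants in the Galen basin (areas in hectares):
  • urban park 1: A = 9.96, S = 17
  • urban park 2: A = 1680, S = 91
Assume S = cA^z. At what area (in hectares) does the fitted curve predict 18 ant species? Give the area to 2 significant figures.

12 hectares

z = ln(91/17) / ln(1680/9.96) = 1.6776 / 5.1280 = 0.3272
c = 17 / 9.96^0.3272 = 17 / 2.121 = 8.014
A = (18/8.014)^(1/0.3272) ⇒ ln A = ln(2.246)/0.3272 = 2.4733
A = e^2.4733 ≈ 11.86 hectares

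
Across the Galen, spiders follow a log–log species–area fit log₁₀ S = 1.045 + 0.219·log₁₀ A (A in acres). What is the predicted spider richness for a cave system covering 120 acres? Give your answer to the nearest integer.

S = 11.09 × 120^0.219 = 11.09 × 2.853 ≈ 31.65

32 species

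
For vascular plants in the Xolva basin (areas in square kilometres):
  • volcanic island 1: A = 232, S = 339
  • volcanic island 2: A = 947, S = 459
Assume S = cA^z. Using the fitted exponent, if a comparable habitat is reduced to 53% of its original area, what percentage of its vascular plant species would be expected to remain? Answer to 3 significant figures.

87.2%

z = ln(459/339) / ln(947/232) = 0.3031 / 1.4066 = 0.2155
S_new/S_old = (A_new/A_old)^z = 0.53^0.2155 = exp(0.2155 × -0.6349) = 0.8722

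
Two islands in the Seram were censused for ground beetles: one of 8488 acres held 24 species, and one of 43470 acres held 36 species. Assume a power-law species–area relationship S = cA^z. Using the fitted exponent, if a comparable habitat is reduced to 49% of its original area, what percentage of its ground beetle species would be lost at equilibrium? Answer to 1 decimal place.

z = ln(36/24) / ln(43470/8488) = 0.4055 / 1.6334 = 0.2482
S_new/S_old = (A_new/A_old)^z = 0.49^0.2482 = exp(0.2482 × -0.7133) = 0.8377
Fraction lost = 1 − 0.8377 = 0.1623

16.2%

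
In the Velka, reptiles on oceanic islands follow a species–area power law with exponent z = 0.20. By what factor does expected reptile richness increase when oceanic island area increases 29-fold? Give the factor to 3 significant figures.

1.96

S₂/S₁ = (A₂/A₁)^z = 29^0.2
ln(S₂/S₁) = 0.2 × ln 29 = 0.2 × 3.3673 = 0.6735
S₂/S₁ = e^0.6735 ≈ 1.961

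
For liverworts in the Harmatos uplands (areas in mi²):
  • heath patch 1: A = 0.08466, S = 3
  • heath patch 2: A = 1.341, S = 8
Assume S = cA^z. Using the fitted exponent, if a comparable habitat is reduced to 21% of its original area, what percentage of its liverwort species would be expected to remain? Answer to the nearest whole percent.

z = ln(8/3) / ln(1.341/0.08466) = 0.9808 / 2.7625 = 0.3550
S_new/S_old = (A_new/A_old)^z = 0.21^0.3550 = exp(0.3550 × -1.5606) = 0.5746

57%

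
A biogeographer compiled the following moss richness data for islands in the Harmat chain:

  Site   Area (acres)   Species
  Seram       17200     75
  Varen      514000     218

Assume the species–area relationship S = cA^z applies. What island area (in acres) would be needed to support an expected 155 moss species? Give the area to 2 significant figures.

z = ln(218/75) / ln(514000/17200) = 1.0670 / 3.3973 = 0.3141
c = 75 / 17200^0.3141 = 75 / 21.39 = 3.506
A = (155/3.506)^(1/0.3141) ⇒ ln A = ln(44.21)/0.3141 = 12.0640
A = e^12.0640 ≈ 173516 acres

170000 acres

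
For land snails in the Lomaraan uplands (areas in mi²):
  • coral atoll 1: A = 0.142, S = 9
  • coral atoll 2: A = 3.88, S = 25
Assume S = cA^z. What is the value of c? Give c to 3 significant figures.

z = ln(S₂/S₁) / ln(A₂/A₁) = ln(25/9) / ln(3.88/0.142) = 1.0217 / 3.3078 = 0.3089
c = S₁ / A₁^z = 9 / 0.142^0.3089 = 9 / 0.5472 = 16.45

16.4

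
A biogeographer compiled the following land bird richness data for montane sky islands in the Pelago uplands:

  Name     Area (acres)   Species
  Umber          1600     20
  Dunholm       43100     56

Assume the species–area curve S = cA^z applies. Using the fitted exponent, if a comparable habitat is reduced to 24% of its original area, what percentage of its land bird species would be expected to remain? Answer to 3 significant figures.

64.0%

z = ln(56/20) / ln(43100/1600) = 1.0296 / 3.2935 = 0.3126
S_new/S_old = (A_new/A_old)^z = 0.24^0.3126 = exp(0.3126 × -1.4271) = 0.6401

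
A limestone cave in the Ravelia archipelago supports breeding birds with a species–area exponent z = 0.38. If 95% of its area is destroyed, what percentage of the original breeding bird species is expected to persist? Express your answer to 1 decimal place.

32.0%

S_new/S_old = (A_new/A_old)^z = 0.05^0.38
= exp(0.38 × ln 0.05) = exp(0.38 × -2.9957) = exp(-1.1384) ≈ 0.3203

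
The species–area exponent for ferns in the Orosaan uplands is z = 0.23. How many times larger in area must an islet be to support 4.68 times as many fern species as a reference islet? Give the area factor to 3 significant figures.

(A₂/A₁)^0.23 = 4.68, so A₂/A₁ = 4.68^(1/0.23) = 4.68^4.348
ln(A₂/A₁) = ln 4.68 / 0.23 = 1.5433 / 0.23 = 6.7100
A₂/A₁ = e^6.7100 ≈ 820.6

821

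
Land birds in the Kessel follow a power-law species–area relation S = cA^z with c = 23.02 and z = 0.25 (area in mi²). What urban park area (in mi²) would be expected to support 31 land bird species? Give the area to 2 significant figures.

3.3 mi²

31 = 23.02 × A^0.25  ⇒  A^0.25 = 31/23.02 = 1.347
ln A = ln(1.347) / 0.25 = 0.2976 / 0.25 = 1.1905
A = e^1.1905 ≈ 3.289 mi²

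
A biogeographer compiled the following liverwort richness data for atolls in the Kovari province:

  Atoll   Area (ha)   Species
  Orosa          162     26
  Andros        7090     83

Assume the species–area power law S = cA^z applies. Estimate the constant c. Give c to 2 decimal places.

5.45

z = ln(S₂/S₁) / ln(A₂/A₁) = ln(83/26) / ln(7090/162) = 1.1607 / 3.7788 = 0.3072
c = S₁ / A₁^z = 26 / 162^0.3072 = 26 / 4.772 = 5.449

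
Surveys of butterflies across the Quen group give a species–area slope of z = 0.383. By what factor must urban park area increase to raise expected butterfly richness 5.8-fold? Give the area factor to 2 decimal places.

(A₂/A₁)^0.383 = 5.8, so A₂/A₁ = 5.8^(1/0.383) = 5.8^2.611
ln(A₂/A₁) = ln 5.8 / 0.383 = 1.7579 / 0.383 = 4.5897
A₂/A₁ = e^4.5897 ≈ 98.47

98.47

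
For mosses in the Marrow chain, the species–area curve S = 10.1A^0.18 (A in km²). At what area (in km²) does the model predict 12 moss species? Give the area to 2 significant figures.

2.6 km²

12 = 10.1 × A^0.18  ⇒  A^0.18 = 12/10.1 = 1.188
ln A = ln(1.188) / 0.18 = 0.1724 / 0.18 = 0.9576
A = e^0.9576 ≈ 2.605 km²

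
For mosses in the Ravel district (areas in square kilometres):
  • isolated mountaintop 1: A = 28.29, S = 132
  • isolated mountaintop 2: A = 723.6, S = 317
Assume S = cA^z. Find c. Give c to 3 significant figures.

53.5

z = ln(S₂/S₁) / ln(A₂/A₁) = ln(317/132) / ln(723.6/28.29) = 0.8761 / 3.2417 = 0.2703
c = S₁ / A₁^z = 132 / 28.29^0.2703 = 132 / 2.468 = 53.49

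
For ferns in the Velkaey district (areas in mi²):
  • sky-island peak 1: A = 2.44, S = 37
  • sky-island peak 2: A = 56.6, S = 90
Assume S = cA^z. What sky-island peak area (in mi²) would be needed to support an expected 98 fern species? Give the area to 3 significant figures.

z = ln(90/37) / ln(56.6/2.44) = 0.8889 / 3.1440 = 0.2827
c = 37 / 2.44^0.2827 = 37 / 1.287 = 28.75
A = (98/28.75)^(1/0.2827) ⇒ ln A = ln(3.408)/0.2827 = 4.3372
A = e^4.3372 ≈ 76.49 mi²

76.5 mi²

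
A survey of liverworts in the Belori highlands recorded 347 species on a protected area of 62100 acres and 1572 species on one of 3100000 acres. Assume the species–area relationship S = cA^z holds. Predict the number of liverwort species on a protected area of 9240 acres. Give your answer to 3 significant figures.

z = ln(1572/347) / ln(3100000/62100) = 1.5108 / 3.9104 = 0.3863
c = 347 / 62100^0.3863 = 347 / 71.09 = 4.881
S₃ = 4.881 × 9240^0.3863 = 4.881 × 34.05 ≈ 166.2

166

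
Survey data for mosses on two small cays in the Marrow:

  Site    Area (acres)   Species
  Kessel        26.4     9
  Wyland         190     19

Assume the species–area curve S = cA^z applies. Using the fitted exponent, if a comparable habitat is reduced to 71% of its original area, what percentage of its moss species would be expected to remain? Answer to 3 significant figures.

87.8%

z = ln(19/9) / ln(190/26.4) = 0.7472 / 1.9737 = 0.3786
S_new/S_old = (A_new/A_old)^z = 0.71^0.3786 = exp(0.3786 × -0.3425) = 0.8784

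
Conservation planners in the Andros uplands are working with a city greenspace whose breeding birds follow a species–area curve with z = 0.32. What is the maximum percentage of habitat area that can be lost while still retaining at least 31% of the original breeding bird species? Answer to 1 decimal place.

97.4%

Need (A_new/A_old)^0.32 = 0.31, so A_new/A_old = 0.31^(1/0.32) = 0.31^3.125
ln(A_new/A_old) = ln 0.31 / 0.32 = -1.1712 / 0.32 = -3.6599
A_new/A_old = e^-3.6599 ≈ 0.02573
Fraction that can be lost = 1 − 0.02573 = 0.9743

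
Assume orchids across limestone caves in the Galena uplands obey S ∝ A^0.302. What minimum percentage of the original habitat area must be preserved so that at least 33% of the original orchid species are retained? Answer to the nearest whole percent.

Need (A_new/A_old)^0.302 = 0.33, so A_new/A_old = 0.33^(1/0.302) = 0.33^3.311
ln(A_new/A_old) = ln 0.33 / 0.302 = -1.1087 / 0.302 = -3.6711
A_new/A_old = e^-3.6711 ≈ 0.02545

3%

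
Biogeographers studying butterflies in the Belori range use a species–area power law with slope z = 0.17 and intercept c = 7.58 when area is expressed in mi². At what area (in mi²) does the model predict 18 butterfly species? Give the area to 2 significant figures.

160 mi²

18 = 7.58 × A^0.17  ⇒  A^0.17 = 18/7.58 = 2.375
ln A = ln(2.375) / 0.17 = 0.8649 / 0.17 = 5.0874
A = e^5.0874 ≈ 162 mi²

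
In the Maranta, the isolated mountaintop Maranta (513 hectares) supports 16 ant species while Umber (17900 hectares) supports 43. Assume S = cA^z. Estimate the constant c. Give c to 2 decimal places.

z = ln(S₂/S₁) / ln(A₂/A₁) = ln(43/16) / ln(17900/513) = 0.9886 / 3.5523 = 0.2783
c = S₁ / A₁^z = 16 / 513^0.2783 = 16 / 5.679 = 2.818

2.82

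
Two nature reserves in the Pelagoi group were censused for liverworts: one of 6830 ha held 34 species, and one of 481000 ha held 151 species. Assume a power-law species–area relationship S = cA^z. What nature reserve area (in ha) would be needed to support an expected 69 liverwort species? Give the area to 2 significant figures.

51000 ha

z = ln(151/34) / ln(481000/6830) = 1.4909 / 4.2545 = 0.3504
c = 34 / 6830^0.3504 = 34 / 22.06 = 1.541
A = (69/1.541)^(1/0.3504) ⇒ ln A = ln(44.78)/0.3504 = 10.8487
A = e^10.8487 ≈ 51469 ha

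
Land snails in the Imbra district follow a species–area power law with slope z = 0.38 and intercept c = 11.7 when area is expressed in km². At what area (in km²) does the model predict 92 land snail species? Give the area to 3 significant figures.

92 = 11.7 × A^0.38  ⇒  A^0.38 = 92/11.7 = 7.863
ln A = ln(7.863) / 0.38 = 2.0622 / 0.38 = 5.4268
A = e^5.4268 ≈ 227.4 km²

227 km²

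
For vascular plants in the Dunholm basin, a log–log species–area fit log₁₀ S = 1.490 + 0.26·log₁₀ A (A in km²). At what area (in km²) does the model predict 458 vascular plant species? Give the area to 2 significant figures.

32000 km²

458 = 30.9 × A^0.26  ⇒  A^0.26 = 458/30.9 = 14.82
ln A = ln(14.82) / 0.26 = 2.6960 / 0.26 = 10.3693
A = e^10.3693 ≈ 31866 km²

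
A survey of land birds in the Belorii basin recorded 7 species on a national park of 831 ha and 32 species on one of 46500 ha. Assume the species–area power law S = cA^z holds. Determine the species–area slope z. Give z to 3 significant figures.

Taking logs: ln S = ln c + z ln A, so z = (ln S₂ − ln S₁)/(ln A₂ − ln A₁).
z = ln(32/7) / ln(46500/831) = ln(4.571) / ln(55.96) = 1.5198 / 4.0246 = 0.3776

0.378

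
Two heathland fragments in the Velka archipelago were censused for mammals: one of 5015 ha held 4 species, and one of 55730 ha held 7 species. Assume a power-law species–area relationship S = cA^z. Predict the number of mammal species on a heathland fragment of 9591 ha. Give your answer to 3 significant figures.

z = ln(7/4) / ln(55730/5015) = 0.5596 / 2.4081 = 0.2324
c = 4 / 5015^0.2324 = 4 / 7.243 = 0.5523
S₃ = 0.5523 × 9591^0.2324 = 0.5523 × 8.421 ≈ 4.65

4.65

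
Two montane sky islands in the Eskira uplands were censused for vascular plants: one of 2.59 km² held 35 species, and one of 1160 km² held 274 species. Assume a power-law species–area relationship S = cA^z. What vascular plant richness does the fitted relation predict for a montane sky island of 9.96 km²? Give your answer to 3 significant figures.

55.1

z = ln(274/35) / ln(1160/2.59) = 2.0578 / 6.1045 = 0.3371
c = 35 / 2.59^0.3371 = 35 / 1.378 = 25.4
S₃ = 25.4 × 9.96^0.3371 = 25.4 × 2.17 ≈ 55.11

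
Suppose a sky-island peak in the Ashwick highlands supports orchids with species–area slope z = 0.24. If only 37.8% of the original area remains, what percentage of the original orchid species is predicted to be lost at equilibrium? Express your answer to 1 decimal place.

S_new/S_old = (A_new/A_old)^z = 0.378^0.24
= exp(0.24 × ln 0.378) = exp(0.24 × -0.9729) = exp(-0.2335) ≈ 0.7918
Fraction lost = 1 − 0.7918 = 0.2082

20.8%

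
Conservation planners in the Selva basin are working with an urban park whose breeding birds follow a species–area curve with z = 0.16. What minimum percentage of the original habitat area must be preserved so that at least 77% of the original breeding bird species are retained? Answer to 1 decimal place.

19.5%

Need (A_new/A_old)^0.16 = 0.77, so A_new/A_old = 0.77^(1/0.16) = 0.77^6.25
ln(A_new/A_old) = ln 0.77 / 0.16 = -0.2614 / 0.16 = -1.6335
A_new/A_old = e^-1.6335 ≈ 0.1952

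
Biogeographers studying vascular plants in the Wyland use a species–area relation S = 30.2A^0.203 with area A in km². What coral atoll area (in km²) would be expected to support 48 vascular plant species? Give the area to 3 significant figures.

48 = 30.2 × A^0.203  ⇒  A^0.203 = 48/30.2 = 1.589
ln A = ln(1.589) / 0.203 = 0.4634 / 0.203 = 2.2826
A = e^2.2826 ≈ 9.802 km²

9.80 km²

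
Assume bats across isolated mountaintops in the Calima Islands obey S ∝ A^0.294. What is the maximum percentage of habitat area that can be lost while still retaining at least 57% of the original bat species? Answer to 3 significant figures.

Need (A_new/A_old)^0.294 = 0.57, so A_new/A_old = 0.57^(1/0.294) = 0.57^3.401
ln(A_new/A_old) = ln 0.57 / 0.294 = -0.5621 / 0.294 = -1.9120
A_new/A_old = e^-1.9120 ≈ 0.1478
Fraction that can be lost = 1 − 0.1478 = 0.8522

85.2%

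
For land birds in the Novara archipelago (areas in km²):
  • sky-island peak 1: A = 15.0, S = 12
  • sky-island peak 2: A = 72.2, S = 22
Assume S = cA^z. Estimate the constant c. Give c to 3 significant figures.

z = ln(S₂/S₁) / ln(A₂/A₁) = ln(22/12) / ln(72.2/15) = 0.6061 / 1.5714 = 0.3857
c = S₁ / A₁^z = 12 / 15^0.3857 = 12 / 2.842 = 4.222

4.22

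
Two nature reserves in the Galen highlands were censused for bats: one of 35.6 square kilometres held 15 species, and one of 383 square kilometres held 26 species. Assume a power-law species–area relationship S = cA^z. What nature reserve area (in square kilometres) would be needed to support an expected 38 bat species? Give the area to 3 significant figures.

1970 square kilometres

z = ln(26/15) / ln(383/35.6) = 0.5500 / 2.3757 = 0.2315
c = 15 / 35.6^0.2315 = 15 / 2.287 = 6.56
A = (38/6.56)^(1/0.2315) ⇒ ln A = ln(5.793)/0.2315 = 7.5871
A = e^7.5871 ≈ 1973 square kilometres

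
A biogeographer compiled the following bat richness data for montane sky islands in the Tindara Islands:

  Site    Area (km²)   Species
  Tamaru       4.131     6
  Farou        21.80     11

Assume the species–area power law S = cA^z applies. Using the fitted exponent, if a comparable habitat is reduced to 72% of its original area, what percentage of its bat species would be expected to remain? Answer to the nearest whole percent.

z = ln(11/6) / ln(21.8/4.131) = 0.6061 / 1.6634 = 0.3644
S_new/S_old = (A_new/A_old)^z = 0.72^0.3644 = exp(0.3644 × -0.3285) = 0.8872

89%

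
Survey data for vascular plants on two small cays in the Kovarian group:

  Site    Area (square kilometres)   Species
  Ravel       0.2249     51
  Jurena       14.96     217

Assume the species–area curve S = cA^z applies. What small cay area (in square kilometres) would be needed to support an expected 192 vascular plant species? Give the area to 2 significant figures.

10 square kilometres

z = ln(217/51) / ln(14.96/0.2249) = 1.4481 / 4.1975 = 0.3450
c = 51 / 0.2249^0.3450 = 51 / 0.5976 = 85.33
A = (192/85.33)^(1/0.3450) ⇒ ln A = ln(2.25)/0.3450 = 2.3506
A = e^2.3506 ≈ 10.49 square kilometres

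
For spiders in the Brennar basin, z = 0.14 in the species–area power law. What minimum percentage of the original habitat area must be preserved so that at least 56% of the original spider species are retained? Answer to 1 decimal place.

Need (A_new/A_old)^0.14 = 0.56, so A_new/A_old = 0.56^(1/0.14) = 0.56^7.143
ln(A_new/A_old) = ln 0.56 / 0.14 = -0.5798 / 0.14 = -4.1416
A_new/A_old = e^-4.1416 ≈ 0.0159

1.6%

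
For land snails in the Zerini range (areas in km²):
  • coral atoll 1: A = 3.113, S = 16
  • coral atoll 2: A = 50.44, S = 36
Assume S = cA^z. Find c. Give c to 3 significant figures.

z = ln(S₂/S₁) / ln(A₂/A₁) = ln(36/16) / ln(50.44/3.113) = 0.8109 / 2.7852 = 0.2912
c = S₁ / A₁^z = 16 / 3.113^0.2912 = 16 / 1.392 = 11.5

11.5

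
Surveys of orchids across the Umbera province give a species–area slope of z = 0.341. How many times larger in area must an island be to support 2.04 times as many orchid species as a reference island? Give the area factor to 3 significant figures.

8.09

(A₂/A₁)^0.341 = 2.04, so A₂/A₁ = 2.04^(1/0.341) = 2.04^2.933
ln(A₂/A₁) = ln 2.04 / 0.341 = 0.7129 / 0.341 = 2.0908
A₂/A₁ = e^2.0908 ≈ 8.091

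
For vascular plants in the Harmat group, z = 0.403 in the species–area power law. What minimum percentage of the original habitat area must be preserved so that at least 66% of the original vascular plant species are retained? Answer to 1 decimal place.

Need (A_new/A_old)^0.403 = 0.66, so A_new/A_old = 0.66^(1/0.403) = 0.66^2.481
ln(A_new/A_old) = ln 0.66 / 0.403 = -0.4155 / 0.403 = -1.0311
A_new/A_old = e^-1.0311 ≈ 0.3566

35.7%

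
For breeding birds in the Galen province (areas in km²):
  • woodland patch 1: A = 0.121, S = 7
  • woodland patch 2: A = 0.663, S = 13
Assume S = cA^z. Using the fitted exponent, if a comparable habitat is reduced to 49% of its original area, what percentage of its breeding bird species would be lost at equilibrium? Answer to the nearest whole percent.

23%

z = ln(13/7) / ln(0.663/0.121) = 0.6190 / 1.7010 = 0.3639
S_new/S_old = (A_new/A_old)^z = 0.49^0.3639 = exp(0.3639 × -0.7133) = 0.7714
Fraction lost = 1 − 0.7714 = 0.2286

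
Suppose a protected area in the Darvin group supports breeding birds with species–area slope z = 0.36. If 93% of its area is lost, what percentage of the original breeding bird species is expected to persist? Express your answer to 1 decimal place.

S_new/S_old = (A_new/A_old)^z = 0.07^0.36
= exp(0.36 × ln 0.07) = exp(0.36 × -2.6593) = exp(-0.9573) ≈ 0.3839

38.4%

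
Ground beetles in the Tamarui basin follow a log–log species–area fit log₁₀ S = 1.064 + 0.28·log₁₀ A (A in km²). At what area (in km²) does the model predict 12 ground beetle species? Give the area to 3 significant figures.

12 = 11.59 × A^0.28  ⇒  A^0.28 = 12/11.59 = 1.036
ln A = ln(1.036) / 0.28 = 0.0350 / 0.28 = 0.1248
A = e^0.1248 ≈ 1.133 km²

1.13 km²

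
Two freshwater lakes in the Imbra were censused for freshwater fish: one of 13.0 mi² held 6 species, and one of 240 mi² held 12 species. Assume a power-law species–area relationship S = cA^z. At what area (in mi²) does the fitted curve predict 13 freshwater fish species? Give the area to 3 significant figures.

336 mi²

z = ln(12/6) / ln(240/13) = 0.6931 / 2.9157 = 0.2377
c = 6 / 13^0.2377 = 6 / 1.84 = 3.261
A = (13/3.261)^(1/0.2377) ⇒ ln A = ln(3.987)/0.2377 = 5.8173
A = e^5.8173 ≈ 336.1 mi²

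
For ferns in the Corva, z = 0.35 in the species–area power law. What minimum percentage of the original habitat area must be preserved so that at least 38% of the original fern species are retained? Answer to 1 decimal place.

6.3%

Need (A_new/A_old)^0.35 = 0.38, so A_new/A_old = 0.38^(1/0.35) = 0.38^2.857
ln(A_new/A_old) = ln 0.38 / 0.35 = -0.9676 / 0.35 = -2.7645
A_new/A_old = e^-2.7645 ≈ 0.06301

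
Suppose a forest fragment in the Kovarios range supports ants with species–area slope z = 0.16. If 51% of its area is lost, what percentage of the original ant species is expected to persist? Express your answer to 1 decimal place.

S_new/S_old = (A_new/A_old)^z = 0.49^0.16
= exp(0.16 × ln 0.49) = exp(0.16 × -0.7133) = exp(-0.1141) ≈ 0.8921

89.2%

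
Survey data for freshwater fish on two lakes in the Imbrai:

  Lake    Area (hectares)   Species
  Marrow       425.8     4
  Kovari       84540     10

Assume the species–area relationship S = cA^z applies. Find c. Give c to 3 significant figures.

1.40

z = ln(S₂/S₁) / ln(A₂/A₁) = ln(10/4) / ln(84540/425.8) = 0.9163 / 5.2910 = 0.1732
c = S₁ / A₁^z = 4 / 425.8^0.1732 = 4 / 2.853 = 1.402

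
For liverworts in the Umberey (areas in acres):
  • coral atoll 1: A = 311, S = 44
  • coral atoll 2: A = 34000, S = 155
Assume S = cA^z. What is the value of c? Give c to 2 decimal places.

z = ln(S₂/S₁) / ln(A₂/A₁) = ln(155/44) / ln(34000/311) = 1.2592 / 4.6943 = 0.2682
c = S₁ / A₁^z = 44 / 311^0.2682 = 44 / 4.663 = 9.436

9.44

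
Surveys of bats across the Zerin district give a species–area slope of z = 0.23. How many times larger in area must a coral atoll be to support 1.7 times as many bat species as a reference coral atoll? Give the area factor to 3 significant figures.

(A₂/A₁)^0.23 = 1.7, so A₂/A₁ = 1.7^(1/0.23) = 1.7^4.348
ln(A₂/A₁) = ln 1.7 / 0.23 = 0.5306 / 0.23 = 2.3071
A₂/A₁ = e^2.3071 ≈ 10.05

10.0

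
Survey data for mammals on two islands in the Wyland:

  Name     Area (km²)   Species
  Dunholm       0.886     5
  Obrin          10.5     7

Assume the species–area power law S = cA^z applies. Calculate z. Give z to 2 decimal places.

Taking logs: ln S = ln c + z ln A, so z = (ln S₂ − ln S₁)/(ln A₂ − ln A₁).
z = ln(7/5) / ln(10.5/0.886) = ln(1.4) / ln(11.85) = 0.3365 / 2.4724 = 0.1361

0.14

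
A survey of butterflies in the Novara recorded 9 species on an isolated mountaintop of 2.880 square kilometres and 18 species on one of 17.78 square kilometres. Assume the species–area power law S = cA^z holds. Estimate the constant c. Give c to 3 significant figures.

6.02

z = ln(S₂/S₁) / ln(A₂/A₁) = ln(18/9) / ln(17.78/2.88) = 0.6931 / 1.8203 = 0.3808
c = S₁ / A₁^z = 9 / 2.88^0.3808 = 9 / 1.496 = 6.016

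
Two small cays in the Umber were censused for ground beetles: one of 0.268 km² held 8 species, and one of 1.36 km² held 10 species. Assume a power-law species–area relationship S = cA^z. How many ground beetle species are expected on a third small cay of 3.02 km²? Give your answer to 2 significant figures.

z = ln(10/8) / ln(1.36/0.268) = 0.2231 / 1.6243 = 0.1374
c = 8 / 0.268^0.1374 = 8 / 0.8345 = 9.586
S₃ = 9.586 × 3.02^0.1374 = 9.586 × 1.164 ≈ 11.16

11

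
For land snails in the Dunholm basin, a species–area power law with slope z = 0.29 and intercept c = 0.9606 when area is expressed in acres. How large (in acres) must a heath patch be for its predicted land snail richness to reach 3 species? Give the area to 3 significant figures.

3 = 0.9606 × A^0.29  ⇒  A^0.29 = 3/0.9606 = 3.123
ln A = ln(3.123) / 0.29 = 1.1388 / 0.29 = 3.9269
A = e^3.9269 ≈ 50.75 acres

50.8 acres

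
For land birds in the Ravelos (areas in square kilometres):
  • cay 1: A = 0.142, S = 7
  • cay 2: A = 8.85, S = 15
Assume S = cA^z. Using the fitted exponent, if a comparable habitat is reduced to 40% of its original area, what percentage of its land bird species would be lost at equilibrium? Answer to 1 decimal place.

z = ln(15/7) / ln(8.85/0.142) = 0.7621 / 4.1323 = 0.1844
S_new/S_old = (A_new/A_old)^z = 0.4^0.1844 = exp(0.1844 × -0.9163) = 0.8445
Fraction lost = 1 − 0.8445 = 0.1555

15.5%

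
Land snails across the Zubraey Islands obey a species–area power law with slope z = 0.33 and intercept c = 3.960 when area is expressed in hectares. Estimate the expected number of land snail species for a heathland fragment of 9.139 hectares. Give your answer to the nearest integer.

8 species

S = 3.96 × 9.139^0.33
ln S = ln 3.96 + 0.33 × ln 9.139 = 1.3762 + 0.33 × 2.2126 = 2.1064
S = e^2.1064 ≈ 8.218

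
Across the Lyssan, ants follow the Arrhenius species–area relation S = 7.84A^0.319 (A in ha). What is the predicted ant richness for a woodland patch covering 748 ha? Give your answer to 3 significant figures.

S = 7.84 × 748^0.319 = 7.84 × 8.256 ≈ 64.73

64.7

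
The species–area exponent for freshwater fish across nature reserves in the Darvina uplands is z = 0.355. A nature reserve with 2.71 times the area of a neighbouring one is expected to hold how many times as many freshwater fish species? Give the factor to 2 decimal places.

S₂/S₁ = (A₂/A₁)^z = 2.71^0.355
ln(S₂/S₁) = 0.355 × ln 2.71 = 0.355 × 0.9969 = 0.3539
S₂/S₁ = e^0.3539 ≈ 1.425

1.42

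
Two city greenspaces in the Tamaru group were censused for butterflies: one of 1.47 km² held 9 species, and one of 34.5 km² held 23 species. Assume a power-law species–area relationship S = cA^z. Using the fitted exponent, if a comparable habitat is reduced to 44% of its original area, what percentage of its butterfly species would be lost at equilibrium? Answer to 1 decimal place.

21.7%

z = ln(23/9) / ln(34.5/1.47) = 0.9383 / 3.1557 = 0.2973
S_new/S_old = (A_new/A_old)^z = 0.44^0.2973 = exp(0.2973 × -0.8210) = 0.7834
Fraction lost = 1 − 0.7834 = 0.2166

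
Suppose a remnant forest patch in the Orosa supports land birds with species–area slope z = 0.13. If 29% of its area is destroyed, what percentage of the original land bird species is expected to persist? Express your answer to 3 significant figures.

95.6%

S_new/S_old = (A_new/A_old)^z = 0.71^0.13
= exp(0.13 × ln 0.71) = exp(0.13 × -0.3425) = exp(-0.0445) ≈ 0.9565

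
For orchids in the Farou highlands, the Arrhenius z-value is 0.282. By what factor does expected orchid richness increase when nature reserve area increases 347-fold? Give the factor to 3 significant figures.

5.20

S₂/S₁ = (A₂/A₁)^z = 347^0.282
ln(S₂/S₁) = 0.282 × ln 347 = 0.282 × 5.8493 = 1.6495
S₂/S₁ = e^1.6495 ≈ 5.204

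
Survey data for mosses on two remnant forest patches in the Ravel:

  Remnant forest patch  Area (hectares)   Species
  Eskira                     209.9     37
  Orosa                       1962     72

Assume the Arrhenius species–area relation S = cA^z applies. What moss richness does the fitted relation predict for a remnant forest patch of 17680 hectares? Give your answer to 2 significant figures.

140

z = ln(72/37) / ln(1962/209.9) = 0.6657 / 2.2351 = 0.2979
c = 37 / 209.9^0.2979 = 37 / 4.916 = 7.526
S₃ = 7.526 × 17680^0.2979 = 7.526 × 18.41 ≈ 138.6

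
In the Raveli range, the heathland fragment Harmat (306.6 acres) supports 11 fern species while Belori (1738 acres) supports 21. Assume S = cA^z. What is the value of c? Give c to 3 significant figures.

1.30

z = ln(S₂/S₁) / ln(A₂/A₁) = ln(21/11) / ln(1738/306.6) = 0.6466 / 1.7349 = 0.3727
c = S₁ / A₁^z = 11 / 306.6^0.3727 = 11 / 8.448 = 1.302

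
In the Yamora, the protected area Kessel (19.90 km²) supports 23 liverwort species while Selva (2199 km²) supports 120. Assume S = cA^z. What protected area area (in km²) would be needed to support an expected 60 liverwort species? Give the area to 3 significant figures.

305 km²

z = ln(120/23) / ln(2199/19.9) = 1.6520 / 4.7050 = 0.3511
c = 23 / 19.9^0.3511 = 23 / 2.858 = 8.048
A = (60/8.048)^(1/0.3511) ⇒ ln A = ln(7.455)/0.3511 = 5.7216
A = e^5.7216 ≈ 305.4 km²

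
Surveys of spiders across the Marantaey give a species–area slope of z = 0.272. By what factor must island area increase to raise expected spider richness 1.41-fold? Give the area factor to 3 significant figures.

(A₂/A₁)^0.272 = 1.41, so A₂/A₁ = 1.41^(1/0.272) = 1.41^3.676
ln(A₂/A₁) = ln 1.41 / 0.272 = 0.3436 / 0.272 = 1.2632
A₂/A₁ = e^1.2632 ≈ 3.537

3.54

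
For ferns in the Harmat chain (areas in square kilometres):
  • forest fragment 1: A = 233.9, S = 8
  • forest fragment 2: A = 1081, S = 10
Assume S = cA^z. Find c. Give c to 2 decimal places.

3.61

z = ln(S₂/S₁) / ln(A₂/A₁) = ln(10/8) / ln(1081/233.9) = 0.2231 / 1.5307 = 0.1458
c = S₁ / A₁^z = 8 / 233.9^0.1458 = 8 / 2.215 = 3.612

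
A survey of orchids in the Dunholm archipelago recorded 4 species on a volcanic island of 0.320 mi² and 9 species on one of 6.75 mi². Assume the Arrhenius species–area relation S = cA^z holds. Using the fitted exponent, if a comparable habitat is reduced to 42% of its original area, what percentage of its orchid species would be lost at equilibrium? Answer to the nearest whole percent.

z = ln(9/4) / ln(6.75/0.32) = 0.8109 / 3.0490 = 0.2660
S_new/S_old = (A_new/A_old)^z = 0.42^0.2660 = exp(0.2660 × -0.8675) = 0.794
Fraction lost = 1 − 0.794 = 0.206

21%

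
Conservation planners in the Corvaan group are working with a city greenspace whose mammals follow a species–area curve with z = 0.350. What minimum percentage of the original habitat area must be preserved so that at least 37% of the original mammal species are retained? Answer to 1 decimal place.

5.8%

Need (A_new/A_old)^0.35 = 0.37, so A_new/A_old = 0.37^(1/0.35) = 0.37^2.857
ln(A_new/A_old) = ln 0.37 / 0.35 = -0.9943 / 0.35 = -2.8407
A_new/A_old = e^-2.8407 ≈ 0.05838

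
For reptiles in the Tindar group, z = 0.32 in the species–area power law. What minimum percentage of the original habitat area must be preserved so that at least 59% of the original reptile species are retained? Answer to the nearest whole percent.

Need (A_new/A_old)^0.32 = 0.59, so A_new/A_old = 0.59^(1/0.32) = 0.59^3.125
ln(A_new/A_old) = ln 0.59 / 0.32 = -0.5276 / 0.32 = -1.6489
A_new/A_old = e^-1.6489 ≈ 0.1923

19%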